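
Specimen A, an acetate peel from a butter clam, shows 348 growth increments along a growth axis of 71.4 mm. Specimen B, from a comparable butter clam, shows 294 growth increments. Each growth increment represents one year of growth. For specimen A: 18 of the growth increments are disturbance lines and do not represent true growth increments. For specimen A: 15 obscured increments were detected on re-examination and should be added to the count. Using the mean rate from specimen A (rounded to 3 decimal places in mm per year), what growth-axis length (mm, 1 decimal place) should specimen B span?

60.9 mm

Specimen A: true growth increment count = 348 − 18 + 15 = 345.
A: Mean rate = 71.4 mm / 345 years ≈ 0.207 mm per year.
For B, 0.207 mm/year × 294 years = 60.9 mm.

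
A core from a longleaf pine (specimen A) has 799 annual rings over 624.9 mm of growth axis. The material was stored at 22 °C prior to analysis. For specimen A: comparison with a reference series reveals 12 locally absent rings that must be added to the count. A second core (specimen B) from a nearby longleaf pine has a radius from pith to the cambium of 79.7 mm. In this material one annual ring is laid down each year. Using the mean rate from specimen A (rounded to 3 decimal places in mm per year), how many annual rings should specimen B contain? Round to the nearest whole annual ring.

Specimen A: correcting the raw count gives 799 + 12 = 811 true annual rings.
A: Mean rate = 624.9 mm / 811 years ≈ 0.771 mm per year.
B spans 79.7 / 0.771 = 103.37 years ≈ 103 annual rings.

103 annual rings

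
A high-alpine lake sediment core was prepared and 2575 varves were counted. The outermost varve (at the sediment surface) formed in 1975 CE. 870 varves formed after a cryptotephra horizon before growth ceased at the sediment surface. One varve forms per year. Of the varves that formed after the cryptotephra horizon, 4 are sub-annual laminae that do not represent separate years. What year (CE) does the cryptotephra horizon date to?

870 varves post-date the cryptotephra horizon.
Excluding 4 false varves: 870 − 4 = 866.
1975 − 866 = 1109 CE.

1109 CE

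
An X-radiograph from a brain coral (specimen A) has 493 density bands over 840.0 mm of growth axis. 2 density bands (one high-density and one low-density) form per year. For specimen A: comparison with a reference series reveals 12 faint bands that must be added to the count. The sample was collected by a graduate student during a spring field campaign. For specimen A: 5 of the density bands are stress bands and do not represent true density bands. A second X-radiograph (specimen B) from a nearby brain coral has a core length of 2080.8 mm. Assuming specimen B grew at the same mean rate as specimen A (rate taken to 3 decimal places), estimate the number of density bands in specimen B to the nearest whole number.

Specimen A: adjusted count: 493 − 5 + 12 = 500 density bands.
Specimen A: dividing by 2 density bands per year: 500 / 2 = 250 years.
A: Mean rate = 840.0 mm / 250 years ≈ 3.360 mm/yr.
For B, 2080.8 / 3.360 = 619.29 years; at 2 density bands per year that is 619.29 × 2 ≈ 1239 density bands.

1239 density bands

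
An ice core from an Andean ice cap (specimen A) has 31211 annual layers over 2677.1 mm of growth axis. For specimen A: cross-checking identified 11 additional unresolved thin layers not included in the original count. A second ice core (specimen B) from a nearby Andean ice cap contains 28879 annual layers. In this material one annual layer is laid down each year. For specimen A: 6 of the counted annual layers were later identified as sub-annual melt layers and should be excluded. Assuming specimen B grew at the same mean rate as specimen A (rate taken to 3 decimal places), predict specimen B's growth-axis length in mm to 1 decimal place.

Specimen A: adjusted count: 31211 − 6 + 11 = 31216 annual layers.
A: 2677.1 mm over 31216 years gives 2677.1 / 31216 ≈ 0.086 mm/yr.
Length of B = 0.086 × 28879 = 2483.6 mm.

2483.6 mm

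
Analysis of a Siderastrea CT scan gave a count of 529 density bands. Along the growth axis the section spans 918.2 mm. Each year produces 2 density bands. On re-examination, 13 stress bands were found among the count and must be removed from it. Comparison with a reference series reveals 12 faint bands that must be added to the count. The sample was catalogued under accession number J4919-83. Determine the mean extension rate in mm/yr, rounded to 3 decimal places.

True density band count = 529 − 13 + 12 = 528.
528 density bands at 2 per year is 528 / 2 = 264 years.
918.2 mm over 264 years gives 918.2 / 264 ≈ 3.478 mm/yr.

3.478 mm/yr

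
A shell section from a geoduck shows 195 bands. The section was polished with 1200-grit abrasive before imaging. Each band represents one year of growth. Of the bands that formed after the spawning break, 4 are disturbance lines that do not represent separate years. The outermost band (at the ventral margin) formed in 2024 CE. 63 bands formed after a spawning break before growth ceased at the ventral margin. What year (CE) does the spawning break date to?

There are 63 bands younger than the spawning break.
Excluding 4 false bands: 63 − 4 = 59.
2024 − 59 = 1965 CE.

1965 CE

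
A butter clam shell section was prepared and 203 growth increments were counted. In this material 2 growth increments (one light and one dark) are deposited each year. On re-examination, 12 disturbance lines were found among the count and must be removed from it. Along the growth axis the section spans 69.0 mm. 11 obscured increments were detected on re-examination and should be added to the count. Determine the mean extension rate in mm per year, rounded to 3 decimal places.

0.683 mm per year

After corrections the count is 203 − 12 + 11 = 202 growth increments.
With 2 growth increments per year, 202 / 2 = 101 years.
Mean rate = 69.0 mm / 101 years ≈ 0.683 mm per year.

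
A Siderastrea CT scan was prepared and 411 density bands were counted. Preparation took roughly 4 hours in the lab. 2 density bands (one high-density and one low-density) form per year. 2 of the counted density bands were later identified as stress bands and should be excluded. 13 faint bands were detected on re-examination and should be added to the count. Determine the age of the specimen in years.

211 years

True density band count = 411 − 2 + 13 = 422.
422 density bands at 2 per year is 422 / 2 = 211 years.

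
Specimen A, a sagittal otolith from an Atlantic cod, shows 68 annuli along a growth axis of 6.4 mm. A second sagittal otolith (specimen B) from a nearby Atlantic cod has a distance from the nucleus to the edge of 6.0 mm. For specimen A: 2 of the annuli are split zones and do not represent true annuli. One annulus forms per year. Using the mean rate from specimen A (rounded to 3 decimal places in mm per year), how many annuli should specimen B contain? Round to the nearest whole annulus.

62 annuli

Specimen A: after corrections the count is 68 − 2 = 66 annuli.
A: Extension rate ≈ 6.4 / 66 = 0.097 mm per year.
Specimen B: 6.0 mm / 0.097 mm per year = 61.86 years ≈ 62 annuli.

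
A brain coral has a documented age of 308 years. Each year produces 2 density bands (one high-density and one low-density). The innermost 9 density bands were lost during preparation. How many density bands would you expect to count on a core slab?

308 years at 2 density bands per year gives 308 × 2 = 616 density bands.
Less the 9 uncaptured density bands: 616 − 9 = 607.

607 density bands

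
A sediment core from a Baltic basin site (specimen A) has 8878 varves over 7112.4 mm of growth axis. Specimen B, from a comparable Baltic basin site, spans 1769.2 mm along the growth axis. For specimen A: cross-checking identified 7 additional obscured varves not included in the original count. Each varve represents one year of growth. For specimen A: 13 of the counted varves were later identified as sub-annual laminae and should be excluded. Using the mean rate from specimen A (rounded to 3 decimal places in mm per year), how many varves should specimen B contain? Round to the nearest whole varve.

2206 varves

Specimen A: true varve count = 8878 − 13 + 7 = 8872.
A: Mean rate = 7112.4 mm / 8872 years ≈ 0.802 mm per year.
B spans 1769.2 / 0.802 = 2205.99 years ≈ 2206 varves.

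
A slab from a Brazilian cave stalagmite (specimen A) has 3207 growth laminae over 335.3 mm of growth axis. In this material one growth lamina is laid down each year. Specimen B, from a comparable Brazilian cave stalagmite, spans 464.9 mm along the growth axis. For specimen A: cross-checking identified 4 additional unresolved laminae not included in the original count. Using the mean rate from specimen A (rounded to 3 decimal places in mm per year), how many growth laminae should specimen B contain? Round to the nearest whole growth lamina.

Specimen A: adjusted count: 3207 + 4 = 3211 growth laminae.
A: 335.3 mm over 3211 years gives 335.3 / 3211 ≈ 0.104 mm/year.
Specimen B: 464.9 mm / 0.104 mm per year = 4470.19 years ≈ 4470 growth laminae.

4470 growth laminae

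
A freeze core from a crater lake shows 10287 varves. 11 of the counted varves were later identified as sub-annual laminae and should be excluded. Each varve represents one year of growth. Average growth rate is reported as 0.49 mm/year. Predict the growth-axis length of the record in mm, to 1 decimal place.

After corrections the count is 10287 − 11 = 10276 varves.
Length ≈ 0.49 × 10276 = 5035.2 mm.

5035.2 mm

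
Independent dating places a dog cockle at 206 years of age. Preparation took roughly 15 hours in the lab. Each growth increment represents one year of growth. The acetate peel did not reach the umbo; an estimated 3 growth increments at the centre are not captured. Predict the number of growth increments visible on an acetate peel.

Expected growth increments over 206 years: 206.
Less the 3 uncaptured growth increments: 206 − 3 = 203.

203 growth increments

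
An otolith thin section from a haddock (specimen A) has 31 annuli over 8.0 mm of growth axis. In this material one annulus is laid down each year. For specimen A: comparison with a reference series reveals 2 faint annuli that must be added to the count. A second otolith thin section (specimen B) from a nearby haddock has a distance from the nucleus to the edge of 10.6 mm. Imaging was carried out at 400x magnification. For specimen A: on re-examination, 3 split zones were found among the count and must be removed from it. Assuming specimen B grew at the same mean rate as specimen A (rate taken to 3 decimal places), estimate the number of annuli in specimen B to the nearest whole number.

Specimen A: correcting the raw count gives 31 − 3 + 2 = 30 true annuli.
A: Extension rate ≈ 8.0 / 30 = 0.267 mm/yr.
Specimen B: 10.6 mm / 0.267 mm per year = 39.70 years ≈ 40 annuli.

40 annuli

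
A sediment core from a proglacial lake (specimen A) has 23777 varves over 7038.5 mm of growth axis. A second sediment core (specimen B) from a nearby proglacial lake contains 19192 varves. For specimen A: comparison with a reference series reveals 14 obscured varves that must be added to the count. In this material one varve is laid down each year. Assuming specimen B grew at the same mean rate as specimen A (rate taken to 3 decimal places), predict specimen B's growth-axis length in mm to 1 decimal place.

5680.8 mm

Specimen A: correcting the raw count gives 23777 + 14 = 23791 true varves.
A: Mean rate = 7038.5 mm / 23791 years ≈ 0.296 mm/year.
For B, 0.296 mm/year × 19192 years = 5680.8 mm.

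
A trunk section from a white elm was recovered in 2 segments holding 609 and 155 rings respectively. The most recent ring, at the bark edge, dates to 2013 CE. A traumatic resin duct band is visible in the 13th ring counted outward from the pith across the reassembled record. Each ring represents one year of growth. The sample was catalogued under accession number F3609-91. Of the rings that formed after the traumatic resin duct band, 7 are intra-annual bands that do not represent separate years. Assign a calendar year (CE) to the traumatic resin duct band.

1269 CE

Total rings = 609 + 155 = 764.
The traumatic resin duct band sits at ring 13 from the pith, so 764 − 13 = 751 rings formed after it.
751 − 7 false = 744 true rings after the traumatic resin duct band.
Counting back 744 years from 2013 CE places the traumatic resin duct band in 2013 − 744 = 1269 CE.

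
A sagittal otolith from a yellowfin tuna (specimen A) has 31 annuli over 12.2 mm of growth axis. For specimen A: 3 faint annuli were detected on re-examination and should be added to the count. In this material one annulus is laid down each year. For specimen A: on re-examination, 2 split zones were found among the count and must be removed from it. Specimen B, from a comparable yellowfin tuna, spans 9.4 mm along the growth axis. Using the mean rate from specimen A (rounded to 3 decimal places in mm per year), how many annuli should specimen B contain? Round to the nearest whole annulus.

25 annuli

Specimen A: true annulus count = 31 − 2 + 3 = 32.
A: Extension rate ≈ 12.2 / 32 = 0.381 mm per year.
For B, 9.4 / 0.381 = 24.67 years ≈ 25 annuli.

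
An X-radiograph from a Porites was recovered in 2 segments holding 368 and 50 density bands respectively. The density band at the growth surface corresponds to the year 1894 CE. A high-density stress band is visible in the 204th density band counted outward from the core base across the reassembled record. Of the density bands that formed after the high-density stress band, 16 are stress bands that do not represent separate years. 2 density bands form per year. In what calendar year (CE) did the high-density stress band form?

Total density bands = 368 + 50 = 418.
The high-density stress band sits at density band 204 from the core base, so 418 − 204 = 214 density bands formed after it.
214 − 16 false = 198 true density bands after the high-density stress band.
Dividing by 2 density bands per year: 198 / 2 = 99 years.
Counting back 99 years from 1894 CE places the high-density stress band in 1894 − 99 = 1795 CE.

1795 CE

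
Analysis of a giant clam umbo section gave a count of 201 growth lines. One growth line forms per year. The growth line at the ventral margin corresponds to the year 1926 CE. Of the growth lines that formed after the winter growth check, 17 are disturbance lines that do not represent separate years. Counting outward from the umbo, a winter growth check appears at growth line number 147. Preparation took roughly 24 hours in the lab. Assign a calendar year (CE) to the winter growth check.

1889 CE

The winter growth check sits at growth line 147 from the umbo, so 201 − 147 = 54 growth lines formed after it.
Removing the 17 false growth lines leaves 54 − 17 = 37 true growth lines beyond the winter growth check.
The growth line at the ventral margin is 1926 CE, so the winter growth check dates to 1926 − 37 = 1889 CE.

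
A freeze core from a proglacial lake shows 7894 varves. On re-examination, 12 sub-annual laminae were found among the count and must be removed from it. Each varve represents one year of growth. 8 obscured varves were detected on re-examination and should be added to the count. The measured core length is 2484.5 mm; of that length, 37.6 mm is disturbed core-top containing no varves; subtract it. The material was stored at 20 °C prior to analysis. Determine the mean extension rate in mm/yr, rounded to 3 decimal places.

0.310 mm/yr

Correcting the raw count gives 7894 − 12 + 8 = 7890 true varves.
The growth record spans 2484.5 − 37.6 = 2446.9 mm.
Mean rate = 2446.9 mm / 7890 years ≈ 0.310 mm/yr.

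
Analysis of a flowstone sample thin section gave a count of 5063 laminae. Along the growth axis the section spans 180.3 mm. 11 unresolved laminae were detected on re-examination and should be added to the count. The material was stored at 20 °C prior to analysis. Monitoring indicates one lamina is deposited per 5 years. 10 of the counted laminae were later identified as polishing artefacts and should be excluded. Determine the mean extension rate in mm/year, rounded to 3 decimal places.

After corrections the count is 5063 − 10 + 11 = 5064 laminae.
At 5 years per lamina, 5064 × 5 = 25320 years.
Extension rate ≈ 180.3 / 25320 = 0.007 mm/year.

0.007 mm/year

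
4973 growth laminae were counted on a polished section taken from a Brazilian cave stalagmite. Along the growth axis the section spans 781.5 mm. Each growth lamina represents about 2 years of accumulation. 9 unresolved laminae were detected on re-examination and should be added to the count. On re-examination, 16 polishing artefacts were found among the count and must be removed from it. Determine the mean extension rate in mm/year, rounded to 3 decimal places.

0.079 mm/year

True growth lamina count = 4973 − 16 + 9 = 4966.
At 2 years per growth lamina, 4966 × 2 = 9932 years.
781.5 mm over 9932 years gives 781.5 / 9932 ≈ 0.079 mm/year.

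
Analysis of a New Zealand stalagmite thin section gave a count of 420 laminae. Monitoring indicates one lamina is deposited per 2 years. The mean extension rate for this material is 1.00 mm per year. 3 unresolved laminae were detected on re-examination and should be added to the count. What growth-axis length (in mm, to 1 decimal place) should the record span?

Adjusted count: 420 + 3 = 423 laminae.
423 laminae at 2 years each span 423 × 2 = 846 years.
Predicted length = 1.00 mm/year × 846 years = 846.0 mm.

846.0 mm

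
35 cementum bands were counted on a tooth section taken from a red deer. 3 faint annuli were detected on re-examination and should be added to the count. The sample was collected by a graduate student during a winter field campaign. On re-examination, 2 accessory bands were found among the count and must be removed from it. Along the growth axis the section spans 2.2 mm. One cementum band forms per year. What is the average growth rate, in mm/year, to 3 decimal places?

0.061 mm/year

After corrections the count is 35 − 2 + 3 = 36 cementum bands.
2.2 mm over 36 years gives 2.2 / 36 ≈ 0.061 mm/year.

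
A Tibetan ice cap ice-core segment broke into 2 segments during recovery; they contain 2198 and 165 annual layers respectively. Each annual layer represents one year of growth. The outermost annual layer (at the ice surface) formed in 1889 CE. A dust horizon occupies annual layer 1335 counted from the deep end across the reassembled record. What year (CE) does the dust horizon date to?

Total annual layers = 2198 + 165 = 2363.
Between annual layer 1335 and the ice surface there are 2363 − 1335 = 1028 annual layers.
Counting back 1028 years from 1889 CE places the dust horizon in 1889 − 1028 = 861 CE.

861 CE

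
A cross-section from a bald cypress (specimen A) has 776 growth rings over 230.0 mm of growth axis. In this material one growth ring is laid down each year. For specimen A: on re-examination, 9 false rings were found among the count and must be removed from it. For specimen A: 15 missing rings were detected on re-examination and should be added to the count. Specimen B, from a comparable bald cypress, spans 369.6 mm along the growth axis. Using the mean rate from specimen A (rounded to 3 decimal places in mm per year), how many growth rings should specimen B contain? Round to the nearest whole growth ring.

Specimen A: after corrections the count is 776 − 9 + 15 = 782 growth rings.
A: Extension rate ≈ 230.0 / 782 = 0.294 mm per year.
For B, 369.6 / 0.294 = 1257.14 years ≈ 1257 growth rings.

1257 growth rings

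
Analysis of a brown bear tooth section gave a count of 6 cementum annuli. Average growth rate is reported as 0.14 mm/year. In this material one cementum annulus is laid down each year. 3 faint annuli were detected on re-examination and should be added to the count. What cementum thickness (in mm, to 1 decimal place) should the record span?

After corrections the count is 6 + 3 = 9 cementum annuli.
Length ≈ 0.14 × 9 = 1.3 mm.

1.3 mm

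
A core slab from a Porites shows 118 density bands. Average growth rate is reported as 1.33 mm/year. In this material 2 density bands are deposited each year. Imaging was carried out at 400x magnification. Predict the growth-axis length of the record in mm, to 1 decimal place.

With 2 density bands per year, 118 / 2 = 59 years.
Length ≈ 1.33 × 59 = 78.5 mm.

78.5 mm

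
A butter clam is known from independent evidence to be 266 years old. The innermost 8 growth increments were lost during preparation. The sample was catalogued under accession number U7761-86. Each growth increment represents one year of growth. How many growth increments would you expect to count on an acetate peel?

Expected growth increments over 266 years: 266.
Less the 8 uncaptured growth increments: 266 − 8 = 258.

258 growth increments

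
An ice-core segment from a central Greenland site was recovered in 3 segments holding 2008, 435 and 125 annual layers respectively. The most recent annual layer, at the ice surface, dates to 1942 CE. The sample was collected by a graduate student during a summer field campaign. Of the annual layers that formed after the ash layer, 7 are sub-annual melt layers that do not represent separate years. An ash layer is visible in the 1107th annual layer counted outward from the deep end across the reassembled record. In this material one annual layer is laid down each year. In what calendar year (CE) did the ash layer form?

488 CE

Total annual layers = 2008 + 435 + 125 = 2568.
2568 − 1107 = 1461 annual layers lie beyond the ash layer toward the ice surface.
Excluding 7 false annual layers: 1461 − 7 = 1454.
1942 − 1454 = 488 CE.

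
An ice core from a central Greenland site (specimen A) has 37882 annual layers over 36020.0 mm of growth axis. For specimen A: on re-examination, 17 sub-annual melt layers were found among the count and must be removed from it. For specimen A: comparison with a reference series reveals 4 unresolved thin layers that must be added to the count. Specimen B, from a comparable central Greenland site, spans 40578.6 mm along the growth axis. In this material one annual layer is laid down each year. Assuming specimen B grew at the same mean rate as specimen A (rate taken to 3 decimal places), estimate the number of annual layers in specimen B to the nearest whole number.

Specimen A: after corrections the count is 37882 − 17 + 4 = 37869 annual layers.
A: Mean rate = 36020.0 mm / 37869 years ≈ 0.951 mm/year.
B spans 40578.6 / 0.951 = 42669.40 years ≈ 42669 annual layers.

42669 annual layers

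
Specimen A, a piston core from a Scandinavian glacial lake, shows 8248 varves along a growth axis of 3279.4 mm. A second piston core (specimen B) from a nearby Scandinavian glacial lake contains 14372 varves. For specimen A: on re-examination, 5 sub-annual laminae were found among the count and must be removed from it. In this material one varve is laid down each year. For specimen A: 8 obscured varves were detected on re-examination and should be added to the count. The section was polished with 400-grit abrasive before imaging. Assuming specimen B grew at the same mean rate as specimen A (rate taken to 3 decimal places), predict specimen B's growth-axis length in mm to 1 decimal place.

Specimen A: adjusted count: 8248 − 5 + 8 = 8251 varves.
A: Mean rate = 3279.4 mm / 8251 years ≈ 0.397 mm/yr.
For B, 0.397 mm/year × 14372 years = 5705.7 mm.

5705.7 mm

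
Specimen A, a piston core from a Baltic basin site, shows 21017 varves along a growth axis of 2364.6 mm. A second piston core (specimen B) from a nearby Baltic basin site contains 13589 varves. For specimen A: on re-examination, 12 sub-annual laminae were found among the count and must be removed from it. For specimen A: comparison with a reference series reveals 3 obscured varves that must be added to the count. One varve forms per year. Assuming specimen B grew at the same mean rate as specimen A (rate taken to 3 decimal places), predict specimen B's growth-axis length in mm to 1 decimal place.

Specimen A: adjusted count: 21017 − 12 + 3 = 21008 varves.
A: Extension rate ≈ 2364.6 / 21008 = 0.113 mm/yr.
Length of B = 0.113 × 13589 = 1535.6 mm.

1535.6 mm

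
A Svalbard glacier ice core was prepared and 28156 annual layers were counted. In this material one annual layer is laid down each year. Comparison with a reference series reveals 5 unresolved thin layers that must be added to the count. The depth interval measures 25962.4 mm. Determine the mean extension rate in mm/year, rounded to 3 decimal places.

Adjusted count: 28156 + 5 = 28161 annual layers.
25962.4 mm over 28161 years gives 25962.4 / 28161 ≈ 0.922 mm/year.

0.922 mm/year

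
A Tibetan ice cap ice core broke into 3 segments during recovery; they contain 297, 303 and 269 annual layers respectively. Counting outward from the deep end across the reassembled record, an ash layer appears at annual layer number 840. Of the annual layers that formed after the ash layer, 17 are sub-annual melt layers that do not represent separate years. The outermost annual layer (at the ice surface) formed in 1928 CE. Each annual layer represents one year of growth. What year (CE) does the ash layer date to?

Total annual layers = 297 + 303 + 269 = 869.
The ash layer sits at annual layer 840 from the deep end, so 869 − 840 = 29 annual layers formed after it.
Excluding 17 false annual layers: 29 − 17 = 12.
The annual layer at the ice surface is 1928 CE, so the ash layer dates to 1928 − 12 = 1916 CE.

1916 CE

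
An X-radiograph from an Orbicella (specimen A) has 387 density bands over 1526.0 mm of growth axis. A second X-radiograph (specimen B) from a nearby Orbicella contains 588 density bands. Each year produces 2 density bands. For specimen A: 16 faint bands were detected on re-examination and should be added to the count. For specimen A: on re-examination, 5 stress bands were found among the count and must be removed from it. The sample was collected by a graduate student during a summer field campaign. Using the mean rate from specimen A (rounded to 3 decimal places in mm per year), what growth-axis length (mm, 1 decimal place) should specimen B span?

Specimen A: true density band count = 387 − 5 + 16 = 398.
Specimen A: dividing by 2 density bands per year: 398 / 2 = 199 years.
A: Mean rate = 1526.0 mm / 199 years ≈ 7.668 mm per year.
Specimen B: dividing by 2 density bands per year: 588 / 2 = 294 years. B's length ≈ 7.668 × 294 = 2254.4 mm.

2254.4 mm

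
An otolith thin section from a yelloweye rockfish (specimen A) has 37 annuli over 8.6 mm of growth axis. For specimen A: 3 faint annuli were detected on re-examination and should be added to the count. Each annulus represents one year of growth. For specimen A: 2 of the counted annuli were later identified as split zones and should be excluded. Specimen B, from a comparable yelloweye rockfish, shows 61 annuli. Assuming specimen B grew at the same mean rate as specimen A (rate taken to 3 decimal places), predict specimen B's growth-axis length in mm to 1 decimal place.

Specimen A: correcting the raw count gives 37 − 2 + 3 = 38 true annuli.
A: Mean rate = 8.6 mm / 38 years ≈ 0.226 mm per year.
Length of B = 0.226 × 61 = 13.8 mm.

13.8 mm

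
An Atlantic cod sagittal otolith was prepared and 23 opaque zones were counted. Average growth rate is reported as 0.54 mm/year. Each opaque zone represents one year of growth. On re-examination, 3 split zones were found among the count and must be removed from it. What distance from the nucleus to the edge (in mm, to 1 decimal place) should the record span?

10.8 mm

Adjusted count: 23 − 3 = 20 opaque zones.
Length ≈ 0.54 × 20 = 10.8 mm.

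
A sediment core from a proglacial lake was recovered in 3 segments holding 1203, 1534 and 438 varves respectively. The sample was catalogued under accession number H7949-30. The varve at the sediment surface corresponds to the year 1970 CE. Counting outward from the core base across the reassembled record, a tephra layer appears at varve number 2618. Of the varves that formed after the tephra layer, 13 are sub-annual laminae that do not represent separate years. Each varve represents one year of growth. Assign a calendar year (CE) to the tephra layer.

Total varves = 1203 + 1534 + 438 = 3175.
The tephra layer sits at varve 2618 from the core base, so 3175 − 2618 = 557 varves formed after it.
557 − 13 false = 544 true varves after the tephra layer.
The varve at the sediment surface is 1970 CE, so the tephra layer dates to 1970 − 544 = 1426 CE.

1426 CE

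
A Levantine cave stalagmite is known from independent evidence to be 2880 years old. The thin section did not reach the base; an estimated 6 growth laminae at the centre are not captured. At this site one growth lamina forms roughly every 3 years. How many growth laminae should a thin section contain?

954 growth laminae

One growth lamina every 3 years means 2880 / 3 = 960 growth laminae.
Less the 6 uncaptured growth laminae: 960 − 6 = 954.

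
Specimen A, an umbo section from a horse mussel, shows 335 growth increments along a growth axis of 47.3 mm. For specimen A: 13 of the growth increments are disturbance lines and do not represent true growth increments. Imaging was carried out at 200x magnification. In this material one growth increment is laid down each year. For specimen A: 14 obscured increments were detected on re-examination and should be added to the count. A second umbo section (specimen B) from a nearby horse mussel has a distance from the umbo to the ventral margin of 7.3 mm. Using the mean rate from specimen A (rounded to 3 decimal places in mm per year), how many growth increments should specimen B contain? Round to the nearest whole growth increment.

Specimen A: after corrections the count is 335 − 13 + 14 = 336 growth increments.
A: Mean rate = 47.3 mm / 336 years ≈ 0.141 mm per year.
For B, 7.3 / 0.141 = 51.77 years ≈ 52 growth increments.

52 growth increments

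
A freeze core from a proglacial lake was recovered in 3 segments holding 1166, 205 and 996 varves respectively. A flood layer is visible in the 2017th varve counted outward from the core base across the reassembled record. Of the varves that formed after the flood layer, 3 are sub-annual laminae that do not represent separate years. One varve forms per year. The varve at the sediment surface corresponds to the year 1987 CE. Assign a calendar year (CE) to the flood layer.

1640 CE

Total varves = 1166 + 205 + 996 = 2367.
2367 − 2017 = 350 varves lie beyond the flood layer toward the sediment surface.
350 − 3 false = 347 true varves after the flood layer.
Counting back 347 years from 1987 CE places the flood layer in 1987 − 347 = 1640 CE.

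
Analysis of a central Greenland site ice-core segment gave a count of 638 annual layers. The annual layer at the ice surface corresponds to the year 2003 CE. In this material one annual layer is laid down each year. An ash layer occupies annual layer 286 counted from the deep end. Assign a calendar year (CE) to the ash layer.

Between annual layer 286 and the ice surface there are 638 − 286 = 352 annual layers.
The annual layer at the ice surface is 2003 CE, so the ash layer dates to 2003 − 352 = 1651 CE.

1651 CE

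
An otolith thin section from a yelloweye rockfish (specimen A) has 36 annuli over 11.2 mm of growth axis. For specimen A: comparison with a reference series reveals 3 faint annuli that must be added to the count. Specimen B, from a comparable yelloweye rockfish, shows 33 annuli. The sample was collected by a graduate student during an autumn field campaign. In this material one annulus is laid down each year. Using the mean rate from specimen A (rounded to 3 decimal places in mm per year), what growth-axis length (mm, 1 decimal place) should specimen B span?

9.5 mm

Specimen A: true annulus count = 36 + 3 = 39.
A: 11.2 mm over 39 years gives 11.2 / 39 ≈ 0.287 mm/year.
B's length ≈ 0.287 × 33 = 9.5 mm.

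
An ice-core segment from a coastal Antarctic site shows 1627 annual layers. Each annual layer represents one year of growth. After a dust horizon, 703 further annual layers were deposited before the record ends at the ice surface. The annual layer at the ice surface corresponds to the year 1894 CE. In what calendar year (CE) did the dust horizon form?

703 annual layers formed after the dust horizon.
The annual layer at the ice surface is 1894 CE, so the dust horizon dates to 1894 − 703 = 1191 CE.

1191 CE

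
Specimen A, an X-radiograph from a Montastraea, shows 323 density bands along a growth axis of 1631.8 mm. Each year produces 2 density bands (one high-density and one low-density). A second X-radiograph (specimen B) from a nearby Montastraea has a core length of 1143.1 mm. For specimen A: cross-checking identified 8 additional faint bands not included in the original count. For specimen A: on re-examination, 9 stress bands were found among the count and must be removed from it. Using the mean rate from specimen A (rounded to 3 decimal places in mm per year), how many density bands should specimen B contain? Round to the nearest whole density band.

Specimen A: true density band count = 323 − 9 + 8 = 322.
Specimen A: with 2 density bands per year, 322 / 2 = 161 years.
A: Mean rate = 1631.8 mm / 161 years ≈ 10.135 mm/yr.
Specimen B: 1143.1 mm / 10.135 mm per year = 112.79 years; at 2 density bands per year that is 112.79 × 2 ≈ 226 density bands.

226 density bands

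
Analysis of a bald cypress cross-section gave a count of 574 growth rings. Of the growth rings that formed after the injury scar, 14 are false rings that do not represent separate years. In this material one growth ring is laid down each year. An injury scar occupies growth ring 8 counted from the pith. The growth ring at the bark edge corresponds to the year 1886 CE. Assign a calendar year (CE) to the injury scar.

The injury scar sits at growth ring 8 from the pith, so 574 − 8 = 566 growth rings formed after it.
Removing the 14 false growth rings leaves 566 − 14 = 552 true growth rings beyond the injury scar.
The growth ring at the bark edge is 1886 CE, so the injury scar dates to 1886 − 552 = 1334 CE.

1334 CE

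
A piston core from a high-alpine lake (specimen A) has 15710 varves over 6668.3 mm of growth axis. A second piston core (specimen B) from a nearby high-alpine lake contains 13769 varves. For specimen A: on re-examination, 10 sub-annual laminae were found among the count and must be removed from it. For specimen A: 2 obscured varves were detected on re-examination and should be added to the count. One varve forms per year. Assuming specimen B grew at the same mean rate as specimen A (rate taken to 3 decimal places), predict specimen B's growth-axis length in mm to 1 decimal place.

Specimen A: after corrections the count is 15710 − 10 + 2 = 15702 varves.
A: Mean rate = 6668.3 mm / 15702 years ≈ 0.425 mm/yr.
B's length ≈ 0.425 × 13769 = 5851.8 mm.

5851.8 mm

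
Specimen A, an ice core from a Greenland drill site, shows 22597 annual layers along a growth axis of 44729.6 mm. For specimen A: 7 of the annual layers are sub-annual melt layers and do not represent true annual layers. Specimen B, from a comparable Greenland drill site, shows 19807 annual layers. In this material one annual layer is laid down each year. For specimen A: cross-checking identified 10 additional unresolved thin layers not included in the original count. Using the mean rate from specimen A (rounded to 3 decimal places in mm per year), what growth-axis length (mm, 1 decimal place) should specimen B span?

39198.1 mm

Specimen A: true annual layer count = 22597 − 7 + 10 = 22600.
A: Mean rate = 44729.6 mm / 22600 years ≈ 1.979 mm/yr.
B's length ≈ 1.979 × 19807 = 39198.1 mm.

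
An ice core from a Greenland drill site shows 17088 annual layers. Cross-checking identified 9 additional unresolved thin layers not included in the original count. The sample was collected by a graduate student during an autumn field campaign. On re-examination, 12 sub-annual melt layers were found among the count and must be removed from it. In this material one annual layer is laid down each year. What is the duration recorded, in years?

17085 yr

Adjusted count: 17088 − 12 + 9 = 17085 annual layers.
One annual layer per year makes the duration 17085 years.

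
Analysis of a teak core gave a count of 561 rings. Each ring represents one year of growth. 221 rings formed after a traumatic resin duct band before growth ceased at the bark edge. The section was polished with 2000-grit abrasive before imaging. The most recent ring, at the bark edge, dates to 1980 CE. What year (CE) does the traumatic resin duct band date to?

There are 221 rings younger than the traumatic resin duct band.
1980 − 221 = 1759 CE.

1759 CE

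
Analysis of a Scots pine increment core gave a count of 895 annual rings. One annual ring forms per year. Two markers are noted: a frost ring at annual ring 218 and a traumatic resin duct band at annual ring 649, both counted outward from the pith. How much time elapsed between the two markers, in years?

The two markers are separated by 649 − 218 = 431 annual rings.
At one annual ring per year, 431 years elapsed between them.

431 yr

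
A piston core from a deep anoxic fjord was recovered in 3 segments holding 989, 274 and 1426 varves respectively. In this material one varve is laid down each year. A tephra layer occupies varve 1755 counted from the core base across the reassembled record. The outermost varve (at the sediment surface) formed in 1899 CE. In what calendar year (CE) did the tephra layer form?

Total varves = 989 + 274 + 1426 = 2689.
Between varve 1755 and the sediment surface there are 2689 − 1755 = 934 varves.
Counting back 934 years from 1899 CE places the tephra layer in 1899 − 934 = 965 CE.

965 CE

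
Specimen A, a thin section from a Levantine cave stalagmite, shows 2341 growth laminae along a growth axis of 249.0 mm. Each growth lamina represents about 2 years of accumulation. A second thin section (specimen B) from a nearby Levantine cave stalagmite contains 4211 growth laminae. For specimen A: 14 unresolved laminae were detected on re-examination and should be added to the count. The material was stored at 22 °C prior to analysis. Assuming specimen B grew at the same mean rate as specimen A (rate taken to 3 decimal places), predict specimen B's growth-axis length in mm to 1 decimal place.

446.4 mm

Specimen A: correcting the raw count gives 2341 + 14 = 2355 true growth laminae.
Specimen A: at 2 years per growth lamina, 2355 × 2 = 4710 years.
A: Mean rate = 249.0 mm / 4710 years ≈ 0.053 mm/year.
Specimen B: 4211 growth laminae at 2 years each span 4211 × 2 = 8422 years. Length of B = 0.053 × 8422 = 446.4 mm.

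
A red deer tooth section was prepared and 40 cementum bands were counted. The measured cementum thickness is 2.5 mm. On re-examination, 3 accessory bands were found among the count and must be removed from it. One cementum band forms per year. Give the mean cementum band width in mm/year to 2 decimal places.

0.07 mm/year

Adjusted count: 40 − 3 = 37 cementum bands.
Mean rate = 2.5 mm / 37 years ≈ 0.07 mm/year.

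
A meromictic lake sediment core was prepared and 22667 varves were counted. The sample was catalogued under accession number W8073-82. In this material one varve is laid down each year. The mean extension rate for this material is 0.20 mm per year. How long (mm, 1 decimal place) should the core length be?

4533.4 mm

22667 years of growth are recorded.
22667 years at 0.20 mm/year gives 0.20 × 22667 = 4533.4 mm.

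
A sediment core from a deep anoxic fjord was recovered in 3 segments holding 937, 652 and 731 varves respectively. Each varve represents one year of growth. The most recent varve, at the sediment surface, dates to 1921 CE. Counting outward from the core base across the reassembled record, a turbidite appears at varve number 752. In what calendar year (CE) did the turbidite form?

Total varves = 937 + 652 + 731 = 2320.
Between varve 752 and the sediment surface there are 2320 − 752 = 1568 varves.
Counting back 1568 years from 1921 CE places the turbidite in 1921 − 1568 = 353 CE.

353 CE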